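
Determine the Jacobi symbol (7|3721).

1

Reciprocity: 7 ≡ 3 and 3721 ≡ 1 (mod 4), so (7/3721) = +(3721/7).
Reduce top mod 7: now compute (4/7).
Pull out 2^2: since 7 ≡ 7 (mod 8), (2/7) = +1, so (2/7)^2 = +1.
Reached (1/7) = 1. Collecting the sign flips along the way, the symbol is +1.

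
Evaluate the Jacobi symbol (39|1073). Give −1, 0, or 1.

Reciprocity: 39 ≡ 3 and 1073 ≡ 1 (mod 4), so (39/1073) = +(1073/39).
Reduce top mod 39: now compute (20/39).
Pull out 2^2: since 39 ≡ 7 (mod 8), (2/39) = +1, so (2/39)^2 = +1.
Reciprocity: 5 ≡ 1 and 39 ≡ 3 (mod 4), so (5/39) = +(39/5).
Reduce top mod 5: now compute (4/5).
Pull out 2^2: since 5 ≡ 5 (mod 8), (2/5) = -1, so (2/5)^2 = +1.
Reached (1/5) = 1. Collecting the sign flips along the way, the symbol is +1.

1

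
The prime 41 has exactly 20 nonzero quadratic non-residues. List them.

Square k = 1,…,20 (k and 41−k give the same square):
1²=1, 2²=4, 3²=9, 4²=16, 5²=25, 6²=36, 7²≡8, 8²≡23, 9²≡40, 10²≡18, 11²≡39, 12²≡21, 13²≡5, 14²≡32, 15²≡20, 16²≡10, 17²≡2, 18²≡37, 19²≡33, 20²≡31 (mod 41).
The residues are {1, 2, 4, 5, 8, 9, 10, 16, 18, 20, 21, 23, 25, 31, 32, 33, 36, 37, 39, 40}; the non-residues are the remaining 20 nonzero classes.

3, 6, 7, 11, 12, 13, 14, 15, 17, 19, 22, 24, 26, 27, 28, 29, 30, 34, 35, 38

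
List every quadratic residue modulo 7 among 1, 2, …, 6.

1 2 4

Square k = 1,…,3 (k and 7−k give the same square):
1²=1, 2²=4, 3²≡2 (mod 7).
So the quadratic residues mod 7 are {1, 2, 4}.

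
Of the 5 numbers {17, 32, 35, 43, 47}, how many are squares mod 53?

3

(17/53) = +1 → QR.
(32/53) = -1 → non-residue.
(35/53) = -1 → non-residue.
(43/53) = +1 → QR.
(47/53) = +1 → QR.
Total quadratic residues among the 5: 3.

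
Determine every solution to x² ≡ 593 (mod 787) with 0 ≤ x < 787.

83, 704

Since 787 ≡ 3 (mod 4), a square root of 593 is 593^((787+1)/4) = 593^197 mod 787.
Repeated squaring: 593^2≡647, 593^4≡712, 593^8≡116, 593^16≡77, 593^32≡420, 593^64≡112, 593^128≡739 (mod 787).
593^197 = 593^(128+64+4+1) ≡ 704 (mod 787).
Check: 704² = 495616 ≡ 593 (mod 787). The two roots are 83 and 704.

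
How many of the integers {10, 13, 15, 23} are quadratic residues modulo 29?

2

(10/29) = -1 → non-residue.
(13/29) = +1 → QR.
(15/29) = -1 → non-residue.
(23/29) = +1 → QR.
Total quadratic residues among the 4: 2.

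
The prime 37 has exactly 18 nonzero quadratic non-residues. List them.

2,5,6,8,13,14,15,17,18,19,20,22,23,24,29,31,32,35

Square k = 1,…,18 (k and 37−k give the same square):
1²=1, 2²=4, 3²=9, 4²=16, 5²=25, 6²=36, 7²≡12, 8²≡27, 9²≡7, 10²≡26, 11²≡10, 12²≡33, 13²≡21, 14²≡11, 15²≡3, 16²≡34, 17²≡30, 18²≡28 (mod 37).
The residues are {1, 3, 4, 7, 9, 10, 11, 12, 16, 21, 25, 26, 27, 28, 30, 33, 34, 36}; the non-residues are the remaining 18 nonzero classes.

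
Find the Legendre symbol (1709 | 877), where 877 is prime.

-1

First reduce: 1709 ≡ 832 (mod 877).
Pull out 2^6: since 877 ≡ 5 (mod 8), (2/877) = -1, so (2/877)^6 = +1.
Reciprocity: 13 ≡ 1 and 877 ≡ 1 (mod 4), so (13/877) = +(877/13).
Reduce top mod 13: now compute (6/13).
Pull out 2: since 13 ≡ 5 (mod 8), (2/13) = -1.
Reciprocity: 3 ≡ 3 and 13 ≡ 1 (mod 4), so (3/13) = +(13/3).
Reduce top mod 3: now compute (1/3).
Reached (1/3) = 1. Collecting the sign flips along the way, the symbol is -1.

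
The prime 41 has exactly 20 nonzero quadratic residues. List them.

1 2 4 5 8 9 10 16 18 20 21 23 25 31 32 33 36 37 39 40

Square k = 1,…,20 (k and 41−k give the same square):
1²=1, 2²=4, 3²=9, 4²=16, 5²=25, 6²=36, 7²≡8, 8²≡23, 9²≡40, 10²≡18, 11²≡39, 12²≡21, 13²≡5, 14²≡32, 15²≡20, 16²≡10, 17²≡2, 18²≡37, 19²≡33, 20²≡31 (mod 41).
So the quadratic residues mod 41 are {1, 2, 4, 5, 8, 9, 10, 16, 18, 20, 21, 23, 25, 31, 32, 33, 36, 37, 39, 40}.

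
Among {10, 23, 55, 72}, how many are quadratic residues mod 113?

1

(10/113) = -1 → non-residue.
(23/113) = -1 → non-residue.
(55/113) = -1 → non-residue.
(72/113) = +1 → QR.
Total quadratic residues among the 4: 1.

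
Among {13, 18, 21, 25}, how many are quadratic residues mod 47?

(13/47) = -1 → non-residue.
(18/47) = +1 → QR.
(21/47) = +1 → QR.
(25/47) = +1 → QR.
Total quadratic residues among the 4: 3.

3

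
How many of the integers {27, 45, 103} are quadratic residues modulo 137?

(27/137) = -1 → non-residue.
(45/137) = -1 → non-residue.
(103/137) = +1 → QR.
Total quadratic residues among the 3: 1.

1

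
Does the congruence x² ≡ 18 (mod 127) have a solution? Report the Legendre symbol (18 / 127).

Pull out 2: since 127 ≡ 7 (mod 8), (2/127) = +1.
Reciprocity: 9 ≡ 1 and 127 ≡ 3 (mod 4), so (9/127) = +(127/9).
Reduce top mod 9: now compute (1/9).
Reached (1/9) = 1. Collecting the sign flips along the way, the symbol is +1.

1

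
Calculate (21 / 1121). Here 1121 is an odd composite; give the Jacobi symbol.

-1

Reciprocity: 21 ≡ 1 and 1121 ≡ 1 (mod 4), so (21/1121) = +(1121/21).
Reduce top mod 21: now compute (8/21).
Pull out 2^3: since 21 ≡ 5 (mod 8), (2/21) = -1, so (2/21)^3 = -1.
Reached (1/21) = 1. Collecting the sign flips along the way, the symbol is -1.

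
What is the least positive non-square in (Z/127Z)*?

3

(2/127) = +1, so 2 is a residue.
(3/127) = −1, so 3 is the smallest positive non-residue mod 127.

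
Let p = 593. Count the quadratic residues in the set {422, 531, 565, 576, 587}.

(422/593) = +1 → QR.
(531/593) = +1 → QR.
(565/593) = -1 → non-residue.
(576/593) = +1 → QR.
(587/593) = -1 → non-residue.
Total quadratic residues among the 5: 3.

3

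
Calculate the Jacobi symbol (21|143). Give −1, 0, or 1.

Reciprocity: 21 ≡ 1 and 143 ≡ 3 (mod 4), so (21/143) = +(143/21).
Reduce top mod 21: now compute (17/21).
Reciprocity: 17 ≡ 1 and 21 ≡ 1 (mod 4), so (17/21) = +(21/17).
Reduce top mod 17: now compute (4/17).
Pull out 2^2: since 17 ≡ 1 (mod 8), (2/17) = +1, so (2/17)^2 = +1.
Reached (1/17) = 1. Collecting the sign flips along the way, the symbol is +1.

1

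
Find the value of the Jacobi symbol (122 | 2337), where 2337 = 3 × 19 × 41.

1

Pull out 2: since 2337 ≡ 1 (mod 8), (2/2337) = +1.
Reciprocity: 61 ≡ 1 and 2337 ≡ 1 (mod 4), so (61/2337) = +(2337/61).
Reduce top mod 61: now compute (19/61).
Reciprocity: 19 ≡ 3 and 61 ≡ 1 (mod 4), so (19/61) = +(61/19).
Reduce top mod 19: now compute (4/19).
Pull out 2^2: since 19 ≡ 3 (mod 8), (2/19) = -1, so (2/19)^2 = +1.
Reached (1/19) = 1. Collecting the sign flips along the way, the symbol is +1.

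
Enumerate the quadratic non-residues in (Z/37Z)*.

2 5 6 8 13 14 15 17 18 19 20 22 23 24 29 31 32 35

Square k = 1,…,18 (k and 37−k give the same square):
1²=1, 2²=4, 3²=9, 4²=16, 5²=25, 6²=36, 7²≡12, 8²≡27, 9²≡7, 10²≡26, 11²≡10, 12²≡33, 13²≡21, 14²≡11, 15²≡3, 16²≡34, 17²≡30, 18²≡28 (mod 37).
The residues are {1, 3, 4, 7, 9, 10, 11, 12, 16, 21, 25, 26, 27, 28, 30, 33, 34, 36}; the non-residues are the remaining 18 nonzero classes.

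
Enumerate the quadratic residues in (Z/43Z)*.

Square k = 1,…,21 (k and 43−k give the same square):
1²=1, 2²=4, 3²=9, 4²=16, 5²=25, 6²=36, 7²≡6, 8²≡21, 9²≡38, 10²≡14, 11²≡35, 12²≡15, 13²≡40, 14²≡24, 15²≡10, 16²≡41, 17²≡31, 18²≡23, 19²≡17, 20²≡13, 21²≡11 (mod 43).
So the quadratic residues mod 43 are {1, 4, 6, 9, 10, 11, 13, 14, 15, 16, 17, 21, 23, 24, 25, 31, 35, 36, 38, 40, 41}.

1, 4, 6, 9, 10, 11, 13, 14, 15, 16, 17, 21, 23, 24, 25, 31, 35, 36, 38, 40, 41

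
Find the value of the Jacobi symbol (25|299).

Reciprocity: 25 ≡ 1 and 299 ≡ 3 (mod 4), so (25/299) = +(299/25).
Reduce top mod 25: now compute (24/25).
Pull out 2^3: since 25 ≡ 1 (mod 8), (2/25) = +1, so (2/25)^3 = +1.
Reciprocity: 3 ≡ 3 and 25 ≡ 1 (mod 4), so (3/25) = +(25/3).
Reduce top mod 3: now compute (1/3).
Reached (1/3) = 1. Collecting the sign flips along the way, the symbol is +1.

1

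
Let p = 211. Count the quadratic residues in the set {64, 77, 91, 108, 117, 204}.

3

(64/211) = +1 → QR.
(77/211) = -1 → non-residue.
(91/211) = -1 → non-residue.
(108/211) = -1 → non-residue.
(117/211) = +1 → QR.
(204/211) = +1 → QR.
Total quadratic residues among the 6: 3.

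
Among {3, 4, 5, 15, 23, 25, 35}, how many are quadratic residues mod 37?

3

(3/37) = +1 → QR.
(4/37) = +1 → QR.
(5/37) = -1 → non-residue.
(15/37) = -1 → non-residue.
(23/37) = -1 → non-residue.
(25/37) = +1 → QR.
(35/37) = -1 → non-residue.
Total quadratic residues among the 7: 3.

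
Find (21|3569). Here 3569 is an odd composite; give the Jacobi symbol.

Reciprocity: 21 ≡ 1 and 3569 ≡ 1 (mod 4), so (21/3569) = +(3569/21).
Reduce top mod 21: now compute (20/21).
Pull out 2^2: since 21 ≡ 5 (mod 8), (2/21) = -1, so (2/21)^2 = +1.
Reciprocity: 5 ≡ 1 and 21 ≡ 1 (mod 4), so (5/21) = +(21/5).
Reduce top mod 5: now compute (1/5).
Reached (1/5) = 1. Collecting the sign flips along the way, the symbol is +1.

1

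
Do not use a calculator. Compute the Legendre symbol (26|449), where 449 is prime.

-1

Euler's criterion: (26/449) ≡ 26^224 (mod 449).
26^2 ≡ 227 (mod 449)
26^4 ≡ 343 (mod 449)
26^8 ≡ 11 (mod 449)
26^16 ≡ 121 (mod 449)
26^32 ≡ 273 (mod 449)
26^64 ≡ 444 (mod 449)
26^128 ≡ 25 (mod 449)
26^224 = 26^(128+64+32) ≡ 448 (mod 449).
Result is 448 ≡ −1, so (26/449) = −1.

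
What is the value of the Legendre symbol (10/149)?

-1

Pull out 2: since 149 ≡ 5 (mod 8), (2/149) = -1.
Reciprocity: 5 ≡ 1 and 149 ≡ 1 (mod 4), so (5/149) = +(149/5).
Reduce top mod 5: now compute (4/5).
Pull out 2^2: since 5 ≡ 5 (mod 8), (2/5) = -1, so (2/5)^2 = +1.
Reached (1/5) = 1. Collecting the sign flips along the way, the symbol is -1.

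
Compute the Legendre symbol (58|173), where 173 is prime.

-1

Euler's criterion: (58/173) ≡ 58^86 (mod 173).
58^2 ≡ 77 (mod 173)
58^4 ≡ 47 (mod 173)
58^8 ≡ 133 (mod 173)
58^16 ≡ 43 (mod 173)
58^32 ≡ 119 (mod 173)
58^64 ≡ 148 (mod 173)
58^86 = 58^(64+16+4+2) ≡ 172 (mod 173).
Result is 172 ≡ −1, so (58/173) = −1.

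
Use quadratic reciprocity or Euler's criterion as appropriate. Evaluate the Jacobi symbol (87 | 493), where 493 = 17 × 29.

Reciprocity: 87 ≡ 3 and 493 ≡ 1 (mod 4), so (87/493) = +(493/87).
Reduce top mod 87: now compute (58/87).
Pull out 2: since 87 ≡ 7 (mod 8), (2/87) = +1.
Reciprocity: 29 ≡ 1 and 87 ≡ 3 (mod 4), so (29/87) = +(87/29).
Reduce top mod 29: now compute (0/29).
Top reduces to 0: gcd > 1, so the symbol is 0.

0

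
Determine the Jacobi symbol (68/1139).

Pull out 2^2: since 1139 ≡ 3 (mod 8), (2/1139) = -1, so (2/1139)^2 = +1.
Reciprocity: 17 ≡ 1 and 1139 ≡ 3 (mod 4), so (17/1139) = +(1139/17).
Reduce top mod 17: now compute (0/17).
Top reduces to 0: gcd > 1, so the symbol is 0.

0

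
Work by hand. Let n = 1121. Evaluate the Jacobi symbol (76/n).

Pull out 2^2: since 1121 ≡ 1 (mod 8), (2/1121) = +1, so (2/1121)^2 = +1.
Reciprocity: 19 ≡ 3 and 1121 ≡ 1 (mod 4), so (19/1121) = +(1121/19).
Reduce top mod 19: now compute (0/19).
Top reduces to 0: gcd > 1, so the symbol is 0.

0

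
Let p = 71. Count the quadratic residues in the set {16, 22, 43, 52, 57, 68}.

3

(16/71) = +1 → QR.
(22/71) = -1 → non-residue.
(43/71) = +1 → QR.
(52/71) = -1 → non-residue.
(57/71) = +1 → QR.
(68/71) = -1 → non-residue.
Total quadratic residues among the 6: 3.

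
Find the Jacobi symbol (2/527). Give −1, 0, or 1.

Pull out 2: since 527 ≡ 7 (mod 8), (2/527) = +1.
Reached (1/527) = 1. Collecting the sign flips along the way, the symbol is +1.

1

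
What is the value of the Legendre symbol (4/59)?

1

Pull out 2^2: since 59 ≡ 3 (mod 8), (2/59) = -1, so (2/59)^2 = +1.
Reached (1/59) = 1. Collecting the sign flips along the way, the symbol is +1.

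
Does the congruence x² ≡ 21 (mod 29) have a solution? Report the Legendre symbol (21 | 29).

-1

Reciprocity: 21 ≡ 1 and 29 ≡ 1 (mod 4), so (21/29) = +(29/21).
Reduce top mod 21: now compute (8/21).
Pull out 2^3: since 21 ≡ 5 (mod 8), (2/21) = -1, so (2/21)^3 = -1.
Reached (1/21) = 1. Collecting the sign flips along the way, the symbol is -1.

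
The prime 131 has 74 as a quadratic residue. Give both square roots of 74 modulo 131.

27, 104

Since 131 ≡ 3 (mod 4), a square root of 74 is 74^((131+1)/4) = 74^33 mod 131.
Repeated squaring: 74^2≡105, 74^4≡21, 74^8≡48, 74^16≡77, 74^32≡34 (mod 131).
74^33 = 74^(32+1) ≡ 27 (mod 131).
Check: 27² = 729 ≡ 74 (mod 131). The two roots are 27 and 104.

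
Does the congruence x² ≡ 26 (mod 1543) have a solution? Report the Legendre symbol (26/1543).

Pull out 2: since 1543 ≡ 7 (mod 8), (2/1543) = +1.
Reciprocity: 13 ≡ 1 and 1543 ≡ 3 (mod 4), so (13/1543) = +(1543/13).
Reduce top mod 13: now compute (9/13).
Reciprocity: 9 ≡ 1 and 13 ≡ 1 (mod 4), so (9/13) = +(13/9).
Reduce top mod 9: now compute (4/9).
Pull out 2^2: since 9 ≡ 1 (mod 8), (2/9) = +1, so (2/9)^2 = +1.
Reached (1/9) = 1. Collecting the sign flips along the way, the symbol is +1.

1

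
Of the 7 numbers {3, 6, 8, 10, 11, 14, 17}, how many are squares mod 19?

(3/19) = -1 → non-residue.
(6/19) = +1 → QR.
(8/19) = -1 → non-residue.
(10/19) = -1 → non-residue.
(11/19) = +1 → QR.
(14/19) = -1 → non-residue.
(17/19) = +1 → QR.
Total quadratic residues among the 7: 3.

3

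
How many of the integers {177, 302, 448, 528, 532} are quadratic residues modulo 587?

2

(177/587) = +1 → QR.
(302/587) = -1 → non-residue.
(448/587) = +1 → QR.
(528/587) = -1 → non-residue.
(532/587) = -1 → non-residue.
Total quadratic residues among the 5: 2.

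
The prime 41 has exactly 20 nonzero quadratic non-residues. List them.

3,6,7,11,12,13,14,15,17,19,22,24,26,27,28,29,30,34,35,38

Square k = 1,…,20 (k and 41−k give the same square):
1²=1, 2²=4, 3²=9, 4²=16, 5²=25, 6²=36, 7²≡8, 8²≡23, 9²≡40, 10²≡18, 11²≡39, 12²≡21, 13²≡5, 14²≡32, 15²≡20, 16²≡10, 17²≡2, 18²≡37, 19²≡33, 20²≡31 (mod 41).
The residues are {1, 2, 4, 5, 8, 9, 10, 16, 18, 20, 21, 23, 25, 31, 32, 33, 36, 37, 39, 40}; the non-residues are the remaining 20 nonzero classes.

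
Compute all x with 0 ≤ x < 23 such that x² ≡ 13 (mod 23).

6, 17

Since 23 ≡ 3 (mod 4), a square root of 13 is 13^((23+1)/4) = 13^6 mod 23.
Repeated squaring: 13^2≡8, 13^4≡18 (mod 23).
13^6 = 13^(4+2) ≡ 6 (mod 23).
Check: 6² = 36 ≡ 13 (mod 23). The two roots are 6 and 17.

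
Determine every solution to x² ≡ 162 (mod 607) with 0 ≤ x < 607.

75, 532

Since 607 ≡ 3 (mod 4), a square root of 162 is 162^((607+1)/4) = 162^152 mod 607.
Repeated squaring: 162^2≡143, 162^4≡418, 162^8≡515, 162^16≡573, 162^32≡549, 162^64≡329, 162^128≡195 (mod 607).
162^152 = 162^(128+16+8) ≡ 532 (mod 607).
Check: 532² = 283024 ≡ 162 (mod 607). The two roots are 75 and 532.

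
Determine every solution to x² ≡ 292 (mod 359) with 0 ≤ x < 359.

37, 322

Since 359 ≡ 3 (mod 4), a square root of 292 is 292^((359+1)/4) = 292^90 mod 359.
Repeated squaring: 292^2≡181, 292^4≡92, 292^8≡207, 292^16≡128, 292^32≡229, 292^64≡27 (mod 359).
292^90 = 292^(64+16+8+2) ≡ 37 (mod 359).
Check: 37² = 1369 ≡ 292 (mod 359). The two roots are 37 and 322.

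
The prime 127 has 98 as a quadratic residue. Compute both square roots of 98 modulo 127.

Since 127 ≡ 3 (mod 4), a square root of 98 is 98^((127+1)/4) = 98^32 mod 127.
Repeated squaring: 98^2≡79, 98^4≡18, 98^8≡70, 98^16≡74, 98^32≡15 (mod 127).
98^32 = 98^(32) ≡ 15 (mod 127).
Check: 15² = 225 ≡ 98 (mod 127). The two roots are 15 and 112.

15, 112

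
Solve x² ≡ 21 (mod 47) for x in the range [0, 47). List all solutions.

Since 47 ≡ 3 (mod 4), a square root of 21 is 21^((47+1)/4) = 21^12 mod 47.
Repeated squaring: 21^2≡18, 21^4≡42, 21^8≡25 (mod 47).
21^12 = 21^(8+4) ≡ 16 (mod 47).
Check: 16² = 256 ≡ 21 (mod 47). The two roots are 16 and 31.

16, 31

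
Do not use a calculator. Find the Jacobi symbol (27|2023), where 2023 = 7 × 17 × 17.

Reciprocity: 27 ≡ 3 and 2023 ≡ 3 (mod 4), so (27/2023) = −(2023/27).
Reduce top mod 27: now compute (25/27).
Reciprocity: 25 ≡ 1 and 27 ≡ 3 (mod 4), so (25/27) = +(27/25).
Reduce top mod 25: now compute (2/25).
Pull out 2: since 25 ≡ 1 (mod 8), (2/25) = +1.
Reached (1/25) = 1. Collecting the sign flips along the way, the symbol is -1.

-1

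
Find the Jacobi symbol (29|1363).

Reciprocity: 29 ≡ 1 and 1363 ≡ 3 (mod 4), so (29/1363) = +(1363/29).
Reduce top mod 29: now compute (0/29).
Top reduces to 0: gcd > 1, so the symbol is 0.

0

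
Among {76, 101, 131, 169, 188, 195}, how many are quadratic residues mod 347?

2

(76/347) = -1 → non-residue.
(101/347) = -1 → non-residue.
(131/347) = +1 → QR.
(169/347) = +1 → QR.
(188/347) = -1 → non-residue.
(195/347) = -1 → non-residue.
Total quadratic residues among the 6: 2.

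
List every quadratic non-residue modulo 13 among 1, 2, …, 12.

2, 5, 6, 7, 8, 11

Square k = 1,…,6 (k and 13−k give the same square):
1²=1, 2²=4, 3²=9, 4²≡3, 5²≡12, 6²≡10 (mod 13).
The residues are {1, 3, 4, 9, 10, 12}; the non-residues are the remaining 6 nonzero classes.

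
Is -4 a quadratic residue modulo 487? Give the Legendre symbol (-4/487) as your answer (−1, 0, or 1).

First reduce: -4 ≡ 483 (mod 487).
Reciprocity: 483 ≡ 3 and 487 ≡ 3 (mod 4), so (483/487) = −(487/483).
Reduce top mod 483: now compute (4/483).
Pull out 2^2: since 483 ≡ 3 (mod 8), (2/483) = -1, so (2/483)^2 = +1.
Reached (1/483) = 1. Collecting the sign flips along the way, the symbol is -1.

-1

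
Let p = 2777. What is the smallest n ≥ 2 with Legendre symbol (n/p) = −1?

3

(2/2777) = +1, so 2 is a residue.
(3/2777) = −1, so 3 is the smallest positive non-residue mod 2777.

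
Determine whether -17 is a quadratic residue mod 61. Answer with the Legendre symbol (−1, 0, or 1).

Euler's criterion: (-17/61) ≡ 44^30 (mod 61).
44^2 ≡ 45 (mod 61)
44^4 ≡ 12 (mod 61)
44^8 ≡ 22 (mod 61)
44^16 ≡ 57 (mod 61)
44^30 = 44^(16+8+4+2) ≡ 60 (mod 61).
Result is 60 ≡ −1, so (-17/61) = −1.

-1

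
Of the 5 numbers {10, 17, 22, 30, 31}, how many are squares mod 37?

(10/37) = +1 → QR.
(17/37) = -1 → non-residue.
(22/37) = -1 → non-residue.
(30/37) = +1 → QR.
(31/37) = -1 → non-residue.
Total quadratic residues among the 5: 2.

2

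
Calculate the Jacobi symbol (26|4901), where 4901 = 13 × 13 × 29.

Pull out 2: since 4901 ≡ 5 (mod 8), (2/4901) = -1.
Reciprocity: 13 ≡ 1 and 4901 ≡ 1 (mod 4), so (13/4901) = +(4901/13).
Reduce top mod 13: now compute (0/13).
Top reduces to 0: gcd > 1, so the symbol is 0.

0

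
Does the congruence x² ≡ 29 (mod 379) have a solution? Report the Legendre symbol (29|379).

-1

Reciprocity: 29 ≡ 1 and 379 ≡ 3 (mod 4), so (29/379) = +(379/29).
Reduce top mod 29: now compute (2/29).
Pull out 2: since 29 ≡ 5 (mod 8), (2/29) = -1.
Reached (1/29) = 1. Collecting the sign flips along the way, the symbol is -1.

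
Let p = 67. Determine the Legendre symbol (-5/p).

First reduce: -5 ≡ 62 (mod 67).
Pull out 2: since 67 ≡ 3 (mod 8), (2/67) = -1.
Reciprocity: 31 ≡ 3 and 67 ≡ 3 (mod 4), so (31/67) = −(67/31).
Reduce top mod 31: now compute (5/31).
Reciprocity: 5 ≡ 1 and 31 ≡ 3 (mod 4), so (5/31) = +(31/5).
Reduce top mod 5: now compute (1/5).
Reached (1/5) = 1. Collecting the sign flips along the way, the symbol is +1.

1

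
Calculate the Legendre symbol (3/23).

1

Euler's criterion: (3/23) ≡ 3^11 (mod 23).
3^2 ≡ 9 (mod 23)
3^4 ≡ 12 (mod 23)
3^8 ≡ 6 (mod 23)
3^11 = 3^(8+2+1) ≡ 1 (mod 23).
Result is 1, so (3/23) = 1.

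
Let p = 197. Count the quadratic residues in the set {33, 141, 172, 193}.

3

(33/197) = +1 → QR.
(141/197) = -1 → non-residue.
(172/197) = +1 → QR.
(193/197) = +1 → QR.
Total quadratic residues among the 4: 3.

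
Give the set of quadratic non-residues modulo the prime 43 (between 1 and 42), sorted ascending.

Square k = 1,…,21 (k and 43−k give the same square):
1²=1, 2²=4, 3²=9, 4²=16, 5²=25, 6²=36, 7²≡6, 8²≡21, 9²≡38, 10²≡14, 11²≡35, 12²≡15, 13²≡40, 14²≡24, 15²≡10, 16²≡41, 17²≡31, 18²≡23, 19²≡17, 20²≡13, 21²≡11 (mod 43).
The residues are {1, 4, 6, 9, 10, 11, 13, 14, 15, 16, 17, 21, 23, 24, 25, 31, 35, 36, 38, 40, 41}; the non-residues are the remaining 21 nonzero classes.

2, 3, 5, 7, 8, 12, 18, 19, 20, 22, 26, 27, 28, 29, 30, 32, 33, 34, 37, 39, 42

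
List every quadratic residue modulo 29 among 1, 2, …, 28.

1, 4, 5, 6, 7, 9, 13, 16, 20, 22, 23, 24, 25, 28

Square k = 1,…,14 (k and 29−k give the same square):
1²=1, 2²=4, 3²=9, 4²=16, 5²=25, 6²≡7, 7²≡20, 8²≡6, 9²≡23, 10²≡13, 11²≡5, 12²≡28, 13²≡24, 14²≡22 (mod 29).
So the quadratic residues mod 29 are {1, 4, 5, 6, 7, 9, 13, 16, 20, 22, 23, 24, 25, 28}.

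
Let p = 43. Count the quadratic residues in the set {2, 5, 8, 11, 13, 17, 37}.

(2/43) = -1 → non-residue.
(5/43) = -1 → non-residue.
(8/43) = -1 → non-residue.
(11/43) = +1 → QR.
(13/43) = +1 → QR.
(17/43) = +1 → QR.
(37/43) = -1 → non-residue.
Total quadratic residues among the 7: 3.

3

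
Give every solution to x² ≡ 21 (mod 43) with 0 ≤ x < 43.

8, 35

Since 43 ≡ 3 (mod 4), a square root of 21 is 21^((43+1)/4) = 21^11 mod 43.
Repeated squaring: 21^2≡11, 21^4≡35, 21^8≡21 (mod 43).
21^11 = 21^(8+2+1) ≡ 35 (mod 43).
Check: 35² = 1225 ≡ 21 (mod 43). The two roots are 8 and 35.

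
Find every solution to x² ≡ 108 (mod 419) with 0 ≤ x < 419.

Since 419 ≡ 3 (mod 4), a square root of 108 is 108^((419+1)/4) = 108^105 mod 419.
Repeated squaring: 108^2≡351, 108^4≡15, 108^8≡225, 108^16≡345, 108^32≡29, 108^64≡3 (mod 419).
108^105 = 108^(64+32+8+1) ≡ 245 (mod 419).
Check: 245² = 60025 ≡ 108 (mod 419). The two roots are 174 and 245.

174, 245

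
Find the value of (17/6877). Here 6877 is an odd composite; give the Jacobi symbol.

1

Reciprocity: 17 ≡ 1 and 6877 ≡ 1 (mod 4), so (17/6877) = +(6877/17).
Reduce top mod 17: now compute (9/17).
Reciprocity: 9 ≡ 1 and 17 ≡ 1 (mod 4), so (9/17) = +(17/9).
Reduce top mod 9: now compute (8/9).
Pull out 2^3: since 9 ≡ 1 (mod 8), (2/9) = +1, so (2/9)^3 = +1.
Reached (1/9) = 1. Collecting the sign flips along the way, the symbol is +1.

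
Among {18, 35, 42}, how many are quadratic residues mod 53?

1

(18/53) = -1 → non-residue.
(35/53) = -1 → non-residue.
(42/53) = +1 → QR.
Total quadratic residues among the 3: 1.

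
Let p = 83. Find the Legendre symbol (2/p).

Euler's criterion: (2/83) ≡ 2^41 (mod 83).
2^2 ≡ 4 (mod 83)
2^4 ≡ 16 (mod 83)
2^8 ≡ 7 (mod 83)
2^16 ≡ 49 (mod 83)
2^32 ≡ 77 (mod 83)
2^41 = 2^(32+8+1) ≡ 82 (mod 83).
Result is 82 ≡ −1, so (2/83) = −1.

-1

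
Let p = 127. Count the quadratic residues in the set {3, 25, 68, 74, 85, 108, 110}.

3

(3/127) = -1 → non-residue.
(25/127) = +1 → QR.
(68/127) = +1 → QR.
(74/127) = +1 → QR.
(85/127) = -1 → non-residue.
(108/127) = -1 → non-residue.
(110/127) = -1 → non-residue.
Total quadratic residues among the 7: 3.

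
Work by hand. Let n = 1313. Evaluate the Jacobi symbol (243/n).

Reciprocity: 243 ≡ 3 and 1313 ≡ 1 (mod 4), so (243/1313) = +(1313/243).
Reduce top mod 243: now compute (98/243).
Pull out 2: since 243 ≡ 3 (mod 8), (2/243) = -1.
Reciprocity: 49 ≡ 1 and 243 ≡ 3 (mod 4), so (49/243) = +(243/49).
Reduce top mod 49: now compute (47/49).
Reciprocity: 47 ≡ 3 and 49 ≡ 1 (mod 4), so (47/49) = +(49/47).
Reduce top mod 47: now compute (2/47).
Pull out 2: since 47 ≡ 7 (mod 8), (2/47) = +1.
Reached (1/47) = 1. Collecting the sign flips along the way, the symbol is -1.

-1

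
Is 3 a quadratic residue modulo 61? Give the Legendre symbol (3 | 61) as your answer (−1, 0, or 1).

1

Reciprocity: 3 ≡ 3 and 61 ≡ 1 (mod 4), so (3/61) = +(61/3).
Reduce top mod 3: now compute (1/3).
Reached (1/3) = 1. Collecting the sign flips along the way, the symbol is +1.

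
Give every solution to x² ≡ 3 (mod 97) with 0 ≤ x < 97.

10, 87

97 ≡ 1 (mod 4), so we find a root by search.
Trying successive values, 10² = 100 ≡ 3 (mod 97). The other root is 97 − 10 = 87.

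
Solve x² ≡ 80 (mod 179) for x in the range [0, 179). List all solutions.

Since 179 ≡ 3 (mod 4), a square root of 80 is 80^((179+1)/4) = 80^45 mod 179.
Repeated squaring: 80^2≡135, 80^4≡146, 80^8≡15, 80^16≡46, 80^32≡147 (mod 179).
80^45 = 80^(32+8+4+1) ≡ 59 (mod 179).
Check: 59² = 3481 ≡ 80 (mod 179). The two roots are 59 and 120.

59, 120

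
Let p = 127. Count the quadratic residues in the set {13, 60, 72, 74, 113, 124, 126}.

(13/127) = +1 → QR.
(60/127) = +1 → QR.
(72/127) = +1 → QR.
(74/127) = +1 → QR.
(113/127) = +1 → QR.
(124/127) = +1 → QR.
(126/127) = -1 → non-residue.
Total quadratic residues among the 7: 6.

6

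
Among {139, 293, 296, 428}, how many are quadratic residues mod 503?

1

(139/503) = -1 → non-residue.
(293/503) = +1 → QR.
(296/503) = -1 → non-residue.
(428/503) = -1 → non-residue.
Total quadratic residues among the 4: 1.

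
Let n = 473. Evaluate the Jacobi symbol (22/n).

0

Pull out 2: since 473 ≡ 1 (mod 8), (2/473) = +1.
Reciprocity: 11 ≡ 3 and 473 ≡ 1 (mod 4), so (11/473) = +(473/11).
Reduce top mod 11: now compute (0/11).
Top reduces to 0: gcd > 1, so the symbol is 0.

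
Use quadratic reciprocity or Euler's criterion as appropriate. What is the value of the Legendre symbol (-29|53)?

1

Euler's criterion: (-29/53) ≡ 24^26 (mod 53).
24^2 ≡ 46 (mod 53)
24^4 ≡ 49 (mod 53)
24^8 ≡ 16 (mod 53)
24^16 ≡ 44 (mod 53)
24^26 = 24^(16+8+2) ≡ 1 (mod 53).
Result is 1, so (-29/53) = 1.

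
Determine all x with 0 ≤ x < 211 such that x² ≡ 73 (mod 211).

101, 110

Since 211 ≡ 3 (mod 4), a square root of 73 is 73^((211+1)/4) = 73^53 mod 211.
Repeated squaring: 73^2≡54, 73^4≡173, 73^8≡178, 73^16≡34, 73^32≡101 (mod 211).
73^53 = 73^(32+16+4+1) ≡ 101 (mod 211).
Check: 101² = 10201 ≡ 73 (mod 211). The two roots are 101 and 110.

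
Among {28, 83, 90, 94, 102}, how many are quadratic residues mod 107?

(28/107) = -1 → non-residue.
(83/107) = +1 → QR.
(90/107) = +1 → QR.
(94/107) = -1 → non-residue.
(102/107) = +1 → QR.
Total quadratic residues among the 5: 3.

3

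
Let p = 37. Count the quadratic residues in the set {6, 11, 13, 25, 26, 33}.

4

(6/37) = -1 → non-residue.
(11/37) = +1 → QR.
(13/37) = -1 → non-residue.
(25/37) = +1 → QR.
(26/37) = +1 → QR.
(33/37) = +1 → QR.
Total quadratic residues among the 6: 4.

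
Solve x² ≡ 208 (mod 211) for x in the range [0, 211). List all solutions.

29, 182

Since 211 ≡ 3 (mod 4), a square root of 208 is 208^((211+1)/4) = 208^53 mod 211.
Repeated squaring: 208^2≡9, 208^4≡81, 208^8≡20, 208^16≡189, 208^32≡62 (mod 211).
208^53 = 208^(32+16+4+1) ≡ 182 (mod 211).
Check: 182² = 33124 ≡ 208 (mod 211). The two roots are 29 and 182.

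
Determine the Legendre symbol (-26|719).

-1

First reduce: -26 ≡ 693 (mod 719).
Reciprocity: 693 ≡ 1 and 719 ≡ 3 (mod 4), so (693/719) = +(719/693).
Reduce top mod 693: now compute (26/693).
Pull out 2: since 693 ≡ 5 (mod 8), (2/693) = -1.
Reciprocity: 13 ≡ 1 and 693 ≡ 1 (mod 4), so (13/693) = +(693/13).
Reduce top mod 13: now compute (4/13).
Pull out 2^2: since 13 ≡ 5 (mod 8), (2/13) = -1, so (2/13)^2 = +1.
Reached (1/13) = 1. Collecting the sign flips along the way, the symbol is -1.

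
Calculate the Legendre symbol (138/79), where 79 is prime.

-1

First reduce: 138 ≡ 59 (mod 79).
Reciprocity: 59 ≡ 3 and 79 ≡ 3 (mod 4), so (59/79) = −(79/59).
Reduce top mod 59: now compute (20/59).
Pull out 2^2: since 59 ≡ 3 (mod 8), (2/59) = -1, so (2/59)^2 = +1.
Reciprocity: 5 ≡ 1 and 59 ≡ 3 (mod 4), so (5/59) = +(59/5).
Reduce top mod 5: now compute (4/5).
Pull out 2^2: since 5 ≡ 5 (mod 8), (2/5) = -1, so (2/5)^2 = +1.
Reached (1/5) = 1. Collecting the sign flips along the way, the symbol is -1.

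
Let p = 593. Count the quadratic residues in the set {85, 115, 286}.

(85/593) = -1 → non-residue.
(115/593) = -1 → non-residue.
(286/593) = +1 → QR.
Total quadratic residues among the 3: 1.

1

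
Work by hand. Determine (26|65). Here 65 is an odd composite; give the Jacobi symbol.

Pull out 2: since 65 ≡ 1 (mod 8), (2/65) = +1.
Reciprocity: 13 ≡ 1 and 65 ≡ 1 (mod 4), so (13/65) = +(65/13).
Reduce top mod 13: now compute (0/13).
Top reduces to 0: gcd > 1, so the symbol is 0.

0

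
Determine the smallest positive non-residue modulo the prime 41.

3

(2/41) = +1, so 2 is a residue.
(3/41) = −1, so 3 is the smallest positive non-residue mod 41.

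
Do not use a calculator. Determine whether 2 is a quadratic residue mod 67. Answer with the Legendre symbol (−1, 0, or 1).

Pull out 2: since 67 ≡ 3 (mod 8), (2/67) = -1.
Reached (1/67) = 1. Collecting the sign flips along the way, the symbol is -1.

-1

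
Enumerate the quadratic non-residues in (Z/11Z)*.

2 6 7 8 10

Square k = 1,…,5 (k and 11−k give the same square):
1²=1, 2²=4, 3²=9, 4²≡5, 5²≡3 (mod 11).
The residues are {1, 3, 4, 5, 9}; the non-residues are the remaining 5 nonzero classes.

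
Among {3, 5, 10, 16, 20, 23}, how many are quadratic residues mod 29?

4

(3/29) = -1 → non-residue.
(5/29) = +1 → QR.
(10/29) = -1 → non-residue.
(16/29) = +1 → QR.
(20/29) = +1 → QR.
(23/29) = +1 → QR.
Total quadratic residues among the 6: 4.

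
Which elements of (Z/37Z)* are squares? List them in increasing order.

1 3 4 7 9 10 11 12 16 21 25 26 27 28 30 33 34 36

Square k = 1,…,18 (k and 37−k give the same square):
1²=1, 2²=4, 3²=9, 4²=16, 5²=25, 6²=36, 7²≡12, 8²≡27, 9²≡7, 10²≡26, 11²≡10, 12²≡33, 13²≡21, 14²≡11, 15²≡3, 16²≡34, 17²≡30, 18²≡28 (mod 37).
So the quadratic residues mod 37 are {1, 3, 4, 7, 9, 10, 11, 12, 16, 21, 25, 26, 27, 28, 30, 33, 34, 36}.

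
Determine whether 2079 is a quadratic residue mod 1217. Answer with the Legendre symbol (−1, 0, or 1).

First reduce: 2079 ≡ 862 (mod 1217).
Pull out 2: since 1217 ≡ 1 (mod 8), (2/1217) = +1.
Reciprocity: 431 ≡ 3 and 1217 ≡ 1 (mod 4), so (431/1217) = +(1217/431).
Reduce top mod 431: now compute (355/431).
Reciprocity: 355 ≡ 3 and 431 ≡ 3 (mod 4), so (355/431) = −(431/355).
Reduce top mod 355: now compute (76/355).
Pull out 2^2: since 355 ≡ 3 (mod 8), (2/355) = -1, so (2/355)^2 = +1.
Reciprocity: 19 ≡ 3 and 355 ≡ 3 (mod 4), so (19/355) = −(355/19).
Reduce top mod 19: now compute (13/19).
Reciprocity: 13 ≡ 1 and 19 ≡ 3 (mod 4), so (13/19) = +(19/13).
Reduce top mod 13: now compute (6/13).
Pull out 2: since 13 ≡ 5 (mod 8), (2/13) = -1.
Reciprocity: 3 ≡ 3 and 13 ≡ 1 (mod 4), so (3/13) = +(13/3).
Reduce top mod 3: now compute (1/3).
Reached (1/3) = 1. Collecting the sign flips along the way, the symbol is -1.

-1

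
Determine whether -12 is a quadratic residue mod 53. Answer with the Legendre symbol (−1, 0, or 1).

Euler's criterion: (-12/53) ≡ 41^26 (mod 53).
41^2 ≡ 38 (mod 53)
41^4 ≡ 13 (mod 53)
41^8 ≡ 10 (mod 53)
41^16 ≡ 47 (mod 53)
41^26 = 41^(16+8+2) ≡ 52 (mod 53).
Result is 52 ≡ −1, so (-12/53) = −1.

-1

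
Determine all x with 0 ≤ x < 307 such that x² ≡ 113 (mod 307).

Since 307 ≡ 3 (mod 4), a square root of 113 is 113^((307+1)/4) = 113^77 mod 307.
Repeated squaring: 113^2≡182, 113^4≡275, 113^8≡103, 113^16≡171, 113^32≡76, 113^64≡250 (mod 307).
113^77 = 113^(64+8+4+1) ≡ 179 (mod 307).
Check: 179² = 32041 ≡ 113 (mod 307). The two roots are 128 and 179.

128, 179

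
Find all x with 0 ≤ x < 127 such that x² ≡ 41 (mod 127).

Since 127 ≡ 3 (mod 4), a square root of 41 is 41^((127+1)/4) = 41^32 mod 127.
Repeated squaring: 41^2≡30, 41^4≡11, 41^8≡121, 41^16≡36, 41^32≡26 (mod 127).
41^32 = 41^(32) ≡ 26 (mod 127).
Check: 26² = 676 ≡ 41 (mod 127). The two roots are 26 and 101.

26, 101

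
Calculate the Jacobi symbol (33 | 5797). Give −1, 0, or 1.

Reciprocity: 33 ≡ 1 and 5797 ≡ 1 (mod 4), so (33/5797) = +(5797/33).
Reduce top mod 33: now compute (22/33).
Pull out 2: since 33 ≡ 1 (mod 8), (2/33) = +1.
Reciprocity: 11 ≡ 3 and 33 ≡ 1 (mod 4), so (11/33) = +(33/11).
Reduce top mod 11: now compute (0/11).
Top reduces to 0: gcd > 1, so the symbol is 0.

0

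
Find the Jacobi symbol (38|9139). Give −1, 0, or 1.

0

Pull out 2: since 9139 ≡ 3 (mod 8), (2/9139) = -1.
Reciprocity: 19 ≡ 3 and 9139 ≡ 3 (mod 4), so (19/9139) = −(9139/19).
Reduce top mod 19: now compute (0/19).
Top reduces to 0: gcd > 1, so the symbol is 0.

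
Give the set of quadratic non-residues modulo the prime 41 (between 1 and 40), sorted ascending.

3 6 7 11 12 13 14 15 17 19 22 24 26 27 28 29 30 34 35 38

Square k = 1,…,20 (k and 41−k give the same square):
1²=1, 2²=4, 3²=9, 4²=16, 5²=25, 6²=36, 7²≡8, 8²≡23, 9²≡40, 10²≡18, 11²≡39, 12²≡21, 13²≡5, 14²≡32, 15²≡20, 16²≡10, 17²≡2, 18²≡37, 19²≡33, 20²≡31 (mod 41).
The residues are {1, 2, 4, 5, 8, 9, 10, 16, 18, 20, 21, 23, 25, 31, 32, 33, 36, 37, 39, 40}; the non-residues are the remaining 20 nonzero classes.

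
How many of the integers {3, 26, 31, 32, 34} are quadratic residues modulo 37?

3

(3/37) = +1 → QR.
(26/37) = +1 → QR.
(31/37) = -1 → non-residue.
(32/37) = -1 → non-residue.
(34/37) = +1 → QR.
Total quadratic residues among the 5: 3.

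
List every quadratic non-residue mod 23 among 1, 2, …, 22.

Square k = 1,…,11 (k and 23−k give the same square):
1²=1, 2²=4, 3²=9, 4²=16, 5²≡2, 6²≡13, 7²≡3, 8²≡18, 9²≡12, 10²≡8, 11²≡6 (mod 23).
The residues are {1, 2, 3, 4, 6, 8, 9, 12, 13, 16, 18}; the non-residues are the remaining 11 nonzero classes.

5,7,10,11,14,15,17,19,20,21,22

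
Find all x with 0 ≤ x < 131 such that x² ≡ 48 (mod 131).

Since 131 ≡ 3 (mod 4), a square root of 48 is 48^((131+1)/4) = 48^33 mod 131.
Repeated squaring: 48^2≡77, 48^4≡34, 48^8≡108, 48^16≡5, 48^32≡25 (mod 131).
48^33 = 48^(32+1) ≡ 21 (mod 131).
Check: 21² = 441 ≡ 48 (mod 131). The two roots are 21 and 110.

21, 110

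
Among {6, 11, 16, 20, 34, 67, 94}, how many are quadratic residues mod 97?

4

(6/97) = +1 → QR.
(11/97) = +1 → QR.
(16/97) = +1 → QR.
(20/97) = -1 → non-residue.
(34/97) = -1 → non-residue.
(67/97) = -1 → non-residue.
(94/97) = +1 → QR.
Total quadratic residues among the 7: 4.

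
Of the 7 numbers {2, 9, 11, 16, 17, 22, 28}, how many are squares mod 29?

4

(2/29) = -1 → non-residue.
(9/29) = +1 → QR.
(11/29) = -1 → non-residue.
(16/29) = +1 → QR.
(17/29) = -1 → non-residue.
(22/29) = +1 → QR.
(28/29) = +1 → QR.
Total quadratic residues among the 7: 4.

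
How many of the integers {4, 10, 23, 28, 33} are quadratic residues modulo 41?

4

(4/41) = +1 → QR.
(10/41) = +1 → QR.
(23/41) = +1 → QR.
(28/41) = -1 → non-residue.
(33/41) = +1 → QR.
Total quadratic residues among the 5: 4.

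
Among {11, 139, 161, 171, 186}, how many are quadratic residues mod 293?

(11/293) = -1 → non-residue.
(139/293) = -1 → non-residue.
(161/293) = +1 → QR.
(171/293) = -1 → non-residue.
(186/293) = +1 → QR.
Total quadratic residues among the 5: 2.

2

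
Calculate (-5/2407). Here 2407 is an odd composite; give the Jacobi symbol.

First reduce: -5 ≡ 2402 (mod 2407).
Pull out 2: since 2407 ≡ 7 (mod 8), (2/2407) = +1.
Reciprocity: 1201 ≡ 1 and 2407 ≡ 3 (mod 4), so (1201/2407) = +(2407/1201).
Reduce top mod 1201: now compute (5/1201).
Reciprocity: 5 ≡ 1 and 1201 ≡ 1 (mod 4), so (5/1201) = +(1201/5).
Reduce top mod 5: now compute (1/5).
Reached (1/5) = 1. Collecting the sign flips along the way, the symbol is +1.

1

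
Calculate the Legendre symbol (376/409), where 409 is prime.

Euler's criterion: (376/409) ≡ 376^204 (mod 409).
376^2 ≡ 271 (mod 409)
376^4 ≡ 230 (mod 409)
376^8 ≡ 139 (mod 409)
376^16 ≡ 98 (mod 409)
376^32 ≡ 197 (mod 409)
376^64 ≡ 363 (mod 409)
376^128 ≡ 71 (mod 409)
376^204 = 376^(128+64+8+4) ≡ 408 (mod 409).
Result is 408 ≡ −1, so (376/409) = −1.

-1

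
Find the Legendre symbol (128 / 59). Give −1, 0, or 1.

-1

First reduce: 128 ≡ 10 (mod 59).
Pull out 2: since 59 ≡ 3 (mod 8), (2/59) = -1.
Reciprocity: 5 ≡ 1 and 59 ≡ 3 (mod 4), so (5/59) = +(59/5).
Reduce top mod 5: now compute (4/5).
Pull out 2^2: since 5 ≡ 5 (mod 8), (2/5) = -1, so (2/5)^2 = +1.
Reached (1/5) = 1. Collecting the sign flips along the way, the symbol is -1.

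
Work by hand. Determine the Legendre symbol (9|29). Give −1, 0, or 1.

Reciprocity: 9 ≡ 1 and 29 ≡ 1 (mod 4), so (9/29) = +(29/9).
Reduce top mod 9: now compute (2/9).
Pull out 2: since 9 ≡ 1 (mod 8), (2/9) = +1.
Reached (1/9) = 1. Collecting the sign flips along the way, the symbol is +1.

1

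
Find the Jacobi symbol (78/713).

1

Pull out 2: since 713 ≡ 1 (mod 8), (2/713) = +1.
Reciprocity: 39 ≡ 3 and 713 ≡ 1 (mod 4), so (39/713) = +(713/39).
Reduce top mod 39: now compute (11/39).
Reciprocity: 11 ≡ 3 and 39 ≡ 3 (mod 4), so (11/39) = −(39/11).
Reduce top mod 11: now compute (6/11).
Pull out 2: since 11 ≡ 3 (mod 8), (2/11) = -1.
Reciprocity: 3 ≡ 3 and 11 ≡ 3 (mod 4), so (3/11) = −(11/3).
Reduce top mod 3: now compute (2/3).
Pull out 2: since 3 ≡ 3 (mod 8), (2/3) = -1.
Reached (1/3) = 1. Collecting the sign flips along the way, the symbol is +1.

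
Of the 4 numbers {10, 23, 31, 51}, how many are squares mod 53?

(10/53) = +1 → QR.
(23/53) = -1 → non-residue.
(31/53) = -1 → non-residue.
(51/53) = -1 → non-residue.
Total quadratic residues among the 4: 1.

1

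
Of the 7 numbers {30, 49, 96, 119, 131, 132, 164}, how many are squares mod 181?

(30/181) = -1 → non-residue.
(49/181) = +1 → QR.
(96/181) = -1 → non-residue.
(119/181) = +1 → QR.
(131/181) = -1 → non-residue.
(132/181) = +1 → QR.
(164/181) = -1 → non-residue.
Total quadratic residues among the 7: 3.

3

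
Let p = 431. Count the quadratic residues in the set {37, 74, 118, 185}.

(37/431) = -1 → non-residue.
(74/431) = -1 → non-residue.
(118/431) = +1 → QR.
(185/431) = -1 → non-residue.
Total quadratic residues among the 4: 1.

1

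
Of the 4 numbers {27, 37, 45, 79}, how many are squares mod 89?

(27/89) = -1 → non-residue.
(37/89) = -1 → non-residue.
(45/89) = +1 → QR.
(79/89) = +1 → QR.
Total quadratic residues among the 4: 2.

2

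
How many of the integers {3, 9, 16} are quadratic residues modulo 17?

2

(3/17) = -1 → non-residue.
(9/17) = +1 → QR.
(16/17) = +1 → QR.
Total quadratic residues among the 3: 2.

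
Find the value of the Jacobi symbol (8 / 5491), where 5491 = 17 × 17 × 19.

Pull out 2^3: since 5491 ≡ 3 (mod 8), (2/5491) = -1, so (2/5491)^3 = -1.
Reached (1/5491) = 1. Collecting the sign flips along the way, the symbol is -1.

-1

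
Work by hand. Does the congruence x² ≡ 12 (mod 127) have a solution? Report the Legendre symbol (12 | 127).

Pull out 2^2: since 127 ≡ 7 (mod 8), (2/127) = +1, so (2/127)^2 = +1.
Reciprocity: 3 ≡ 3 and 127 ≡ 3 (mod 4), so (3/127) = −(127/3).
Reduce top mod 3: now compute (1/3).
Reached (1/3) = 1. Collecting the sign flips along the way, the symbol is -1.

-1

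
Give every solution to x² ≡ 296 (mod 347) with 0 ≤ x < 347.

Since 347 ≡ 3 (mod 4), a square root of 296 is 296^((347+1)/4) = 296^87 mod 347.
Repeated squaring: 296^2≡172, 296^4≡89, 296^8≡287, 296^16≡130, 296^32≡244, 296^64≡199 (mod 347).
296^87 = 296^(64+16+4+2+1) ≡ 83 (mod 347).
Check: 83² = 6889 ≡ 296 (mod 347). The two roots are 83 and 264.

83, 264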